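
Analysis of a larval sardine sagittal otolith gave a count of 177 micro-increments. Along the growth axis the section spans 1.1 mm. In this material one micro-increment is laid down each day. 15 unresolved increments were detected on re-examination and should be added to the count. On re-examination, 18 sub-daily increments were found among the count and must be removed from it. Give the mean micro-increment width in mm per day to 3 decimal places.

0.006 mm per day

True micro-increment count = 177 − 18 + 15 = 174.
Mean rate = 1.1 mm / 174 days ≈ 0.006 mm per day.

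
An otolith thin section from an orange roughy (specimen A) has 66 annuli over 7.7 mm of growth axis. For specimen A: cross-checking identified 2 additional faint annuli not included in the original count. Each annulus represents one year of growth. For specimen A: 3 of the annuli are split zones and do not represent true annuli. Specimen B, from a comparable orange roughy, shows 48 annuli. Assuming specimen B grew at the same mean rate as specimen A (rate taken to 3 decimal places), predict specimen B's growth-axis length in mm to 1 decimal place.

Specimen A: after corrections the count is 66 − 3 + 2 = 65 annuli.
A: Extension rate ≈ 7.7 / 65 = 0.118 mm/yr.
B's length ≈ 0.118 × 48 = 5.7 mm.

5.7 mm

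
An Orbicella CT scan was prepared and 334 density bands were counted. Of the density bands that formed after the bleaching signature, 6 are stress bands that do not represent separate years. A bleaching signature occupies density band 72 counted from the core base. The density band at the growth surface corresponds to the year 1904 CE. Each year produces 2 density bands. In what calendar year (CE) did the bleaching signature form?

Between density band 72 and the growth surface there are 334 − 72 = 262 density bands.
Excluding 6 false density bands: 262 − 6 = 256.
Dividing by 2 density bands per year: 256 / 2 = 128 years.
Counting back 128 years from 1904 CE places the bleaching signature in 1904 − 128 = 1776 CE.

1776 CE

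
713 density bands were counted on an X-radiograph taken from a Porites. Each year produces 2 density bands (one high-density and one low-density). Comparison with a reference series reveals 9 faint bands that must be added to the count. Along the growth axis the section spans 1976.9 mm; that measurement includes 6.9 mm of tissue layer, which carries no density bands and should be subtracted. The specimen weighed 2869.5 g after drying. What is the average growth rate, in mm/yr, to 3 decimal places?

After corrections the count is 713 + 9 = 722 density bands.
722 density bands at 2 per year is 722 / 2 = 361 years.
Removing the 6.9 mm offcut leaves 1976.9 − 6.9 = 1970.0 mm.
1970.0 mm over 361 years gives 1970.0 / 361 ≈ 5.457 mm/yr.

5.457 mm/yr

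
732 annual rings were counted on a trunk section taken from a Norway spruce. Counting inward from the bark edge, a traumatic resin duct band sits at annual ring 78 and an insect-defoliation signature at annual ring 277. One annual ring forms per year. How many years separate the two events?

199 years

The two markers are separated by 277 − 78 = 199 annual rings.
At one annual ring per year, 199 years elapsed between them.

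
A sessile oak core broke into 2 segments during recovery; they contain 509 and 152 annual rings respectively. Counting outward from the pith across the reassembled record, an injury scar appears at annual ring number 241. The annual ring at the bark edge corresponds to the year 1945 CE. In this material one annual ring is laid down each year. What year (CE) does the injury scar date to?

1525 CE

Total annual rings = 509 + 152 = 661.
The injury scar sits at annual ring 241 from the pith, so 661 − 241 = 420 annual rings formed after it.
1945 − 420 = 1525 CE.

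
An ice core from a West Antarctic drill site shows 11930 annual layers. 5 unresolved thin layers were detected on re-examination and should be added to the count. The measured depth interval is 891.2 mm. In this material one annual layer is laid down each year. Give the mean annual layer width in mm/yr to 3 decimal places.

0.075 mm/yr

Correcting the raw count gives 11930 + 5 = 11935 true annual layers.
Extension rate ≈ 891.2 / 11935 = 0.075 mm/yr.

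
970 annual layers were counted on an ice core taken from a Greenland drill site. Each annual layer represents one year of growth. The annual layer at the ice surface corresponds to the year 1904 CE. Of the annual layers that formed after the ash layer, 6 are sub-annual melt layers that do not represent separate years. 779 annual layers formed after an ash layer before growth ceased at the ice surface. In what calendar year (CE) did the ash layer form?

1131 CE

779 annual layers post-date the ash layer.
779 − 6 false = 773 true annual layers after the ash layer.
1904 − 773 = 1131 CE.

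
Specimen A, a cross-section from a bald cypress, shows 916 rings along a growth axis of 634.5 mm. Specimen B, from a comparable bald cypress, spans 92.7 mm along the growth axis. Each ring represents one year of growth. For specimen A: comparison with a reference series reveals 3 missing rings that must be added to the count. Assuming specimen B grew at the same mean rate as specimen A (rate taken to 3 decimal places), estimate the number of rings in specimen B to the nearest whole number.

Specimen A: correcting the raw count gives 916 + 3 = 919 true rings.
A: Mean rate = 634.5 mm / 919 years ≈ 0.690 mm/yr.
Specimen B: 92.7 mm / 0.690 mm per year = 134.35 years ≈ 134 rings.

134 rings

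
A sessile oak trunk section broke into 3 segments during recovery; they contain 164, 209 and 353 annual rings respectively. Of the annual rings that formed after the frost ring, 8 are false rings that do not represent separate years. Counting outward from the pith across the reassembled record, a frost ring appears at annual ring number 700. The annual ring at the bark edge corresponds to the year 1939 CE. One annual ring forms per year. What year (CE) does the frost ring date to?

Total annual rings = 164 + 209 + 353 = 726.
The frost ring sits at annual ring 700 from the pith, so 726 − 700 = 26 annual rings formed after it.
Removing the 8 false annual rings leaves 26 − 8 = 18 true annual rings beyond the frost ring.
The annual ring at the bark edge is 1939 CE, so the frost ring dates to 1939 − 18 = 1921 CE.

1921 CE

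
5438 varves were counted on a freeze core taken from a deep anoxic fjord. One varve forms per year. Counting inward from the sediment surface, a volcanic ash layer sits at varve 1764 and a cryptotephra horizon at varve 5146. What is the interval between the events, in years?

3382 yr

5146 − 1764 = 3382 varves lie between the two events.
At one varve per year, 3382 years elapsed between them.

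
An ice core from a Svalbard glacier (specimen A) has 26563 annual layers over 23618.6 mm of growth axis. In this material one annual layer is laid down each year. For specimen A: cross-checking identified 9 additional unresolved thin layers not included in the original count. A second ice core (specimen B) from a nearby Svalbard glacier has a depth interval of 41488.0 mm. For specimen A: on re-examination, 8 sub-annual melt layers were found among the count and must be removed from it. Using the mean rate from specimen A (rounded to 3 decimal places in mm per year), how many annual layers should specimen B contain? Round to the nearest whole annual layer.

Specimen A: after corrections the count is 26563 − 8 + 9 = 26564 annual layers.
A: 23618.6 mm over 26564 years gives 23618.6 / 26564 ≈ 0.889 mm per year.
Specimen B: 41488.0 mm / 0.889 mm per year = 46668.17 years ≈ 46668 annual layers.

46668 annual layers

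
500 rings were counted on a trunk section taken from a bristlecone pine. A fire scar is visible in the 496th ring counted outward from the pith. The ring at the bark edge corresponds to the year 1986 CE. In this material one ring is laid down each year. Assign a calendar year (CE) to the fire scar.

1982 CE

The fire scar sits at ring 496 from the pith, so 500 − 496 = 4 rings formed after it.
The ring at the bark edge is 1986 CE, so the fire scar dates to 1986 − 4 = 1982 CE.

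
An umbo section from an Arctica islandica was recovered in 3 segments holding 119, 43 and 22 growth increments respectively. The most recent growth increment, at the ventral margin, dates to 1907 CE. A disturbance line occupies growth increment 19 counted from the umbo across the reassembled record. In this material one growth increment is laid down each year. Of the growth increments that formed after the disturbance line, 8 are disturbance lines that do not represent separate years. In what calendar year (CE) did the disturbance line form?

Total growth increments = 119 + 43 + 22 = 184.
184 − 19 = 165 growth increments lie beyond the disturbance line toward the ventral margin.
Removing the 8 false growth increments leaves 165 − 8 = 157 true growth increments beyond the disturbance line.
1907 − 157 = 1750 CE.

1750 CE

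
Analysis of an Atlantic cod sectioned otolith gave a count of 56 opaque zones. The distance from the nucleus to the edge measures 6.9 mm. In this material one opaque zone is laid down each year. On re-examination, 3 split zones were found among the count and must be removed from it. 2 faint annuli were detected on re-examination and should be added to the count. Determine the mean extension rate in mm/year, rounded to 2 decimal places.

Adjusted count: 56 − 3 + 2 = 55 opaque zones.
6.9 mm over 55 years gives 6.9 / 55 ≈ 0.13 mm/year.

0.13 mm/year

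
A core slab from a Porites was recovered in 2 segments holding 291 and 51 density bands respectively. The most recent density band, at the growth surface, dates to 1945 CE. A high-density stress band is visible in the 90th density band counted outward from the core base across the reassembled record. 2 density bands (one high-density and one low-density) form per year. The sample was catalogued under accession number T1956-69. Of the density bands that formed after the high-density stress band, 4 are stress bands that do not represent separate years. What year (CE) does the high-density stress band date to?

Total density bands = 291 + 51 = 342.
Between density band 90 and the growth surface there are 342 − 90 = 252 density bands.
252 − 4 false = 248 true density bands after the high-density stress band.
Dividing by 2 density bands per year: 248 / 2 = 124 years.
1945 − 124 = 1821 CE.

1821 CE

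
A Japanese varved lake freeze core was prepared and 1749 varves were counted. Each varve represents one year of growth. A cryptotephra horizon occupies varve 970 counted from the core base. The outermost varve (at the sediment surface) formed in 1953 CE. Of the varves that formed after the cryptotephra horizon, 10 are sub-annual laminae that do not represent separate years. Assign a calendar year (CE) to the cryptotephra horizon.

1184 CE

1749 − 970 = 779 varves lie beyond the cryptotephra horizon toward the sediment surface.
Removing the 10 false varves leaves 779 − 10 = 769 true varves beyond the cryptotephra horizon.
1953 − 769 = 1184 CE.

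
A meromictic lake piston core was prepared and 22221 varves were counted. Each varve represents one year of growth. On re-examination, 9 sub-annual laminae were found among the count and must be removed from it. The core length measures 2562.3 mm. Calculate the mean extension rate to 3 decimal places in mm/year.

Adjusted count: 22221 − 9 = 22212 varves.
2562.3 mm over 22212 years gives 2562.3 / 22212 ≈ 0.115 mm/year.

0.115 mm/year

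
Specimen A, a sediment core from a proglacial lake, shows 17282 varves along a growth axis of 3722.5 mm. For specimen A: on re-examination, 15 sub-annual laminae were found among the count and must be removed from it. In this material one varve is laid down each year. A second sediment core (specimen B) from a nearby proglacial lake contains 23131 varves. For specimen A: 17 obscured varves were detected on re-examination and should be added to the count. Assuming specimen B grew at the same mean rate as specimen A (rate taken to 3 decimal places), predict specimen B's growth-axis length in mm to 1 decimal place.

4973.2 mm

Specimen A: after corrections the count is 17282 − 15 + 17 = 17284 varves.
A: Extension rate ≈ 3722.5 / 17284 = 0.215 mm/yr.
Length of B = 0.215 × 23131 = 4973.2 mm.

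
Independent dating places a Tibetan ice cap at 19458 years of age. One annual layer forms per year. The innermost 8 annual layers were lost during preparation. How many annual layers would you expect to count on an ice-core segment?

At one annual layer per year, 19458 years correspond to 19458 annual layers.
19458 − 8 missed = 19450 annual layers expected in the prepared section.

19450 annual layers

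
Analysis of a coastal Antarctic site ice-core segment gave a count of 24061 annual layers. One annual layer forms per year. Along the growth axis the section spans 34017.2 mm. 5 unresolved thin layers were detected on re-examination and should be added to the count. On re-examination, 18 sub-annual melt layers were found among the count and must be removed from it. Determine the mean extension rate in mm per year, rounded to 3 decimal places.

True annual layer count = 24061 − 18 + 5 = 24048.
Extension rate ≈ 34017.2 / 24048 = 1.415 mm per year.

1.415 mm per year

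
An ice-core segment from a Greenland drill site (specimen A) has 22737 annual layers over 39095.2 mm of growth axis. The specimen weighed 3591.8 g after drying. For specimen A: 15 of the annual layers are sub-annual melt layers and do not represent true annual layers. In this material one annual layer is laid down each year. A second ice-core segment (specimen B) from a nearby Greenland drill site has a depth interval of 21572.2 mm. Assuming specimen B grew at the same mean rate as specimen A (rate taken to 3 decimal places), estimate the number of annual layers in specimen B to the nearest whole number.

Specimen A: true annual layer count = 22737 − 15 = 22722.
A: Mean rate = 39095.2 mm / 22722 years ≈ 1.721 mm/year.
For B, 21572.2 / 1.721 = 12534.69 years ≈ 12535 annual layers.

12535 annual layers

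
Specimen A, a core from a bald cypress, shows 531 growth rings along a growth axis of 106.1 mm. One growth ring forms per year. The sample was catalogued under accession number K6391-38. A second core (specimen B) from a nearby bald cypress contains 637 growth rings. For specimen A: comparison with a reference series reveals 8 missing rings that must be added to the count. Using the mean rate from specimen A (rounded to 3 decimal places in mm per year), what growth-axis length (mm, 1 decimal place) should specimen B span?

Specimen A: correcting the raw count gives 531 + 8 = 539 true growth rings.
A: Extension rate ≈ 106.1 / 539 = 0.197 mm/year.
B's length ≈ 0.197 × 637 = 125.5 mm.

125.5 mm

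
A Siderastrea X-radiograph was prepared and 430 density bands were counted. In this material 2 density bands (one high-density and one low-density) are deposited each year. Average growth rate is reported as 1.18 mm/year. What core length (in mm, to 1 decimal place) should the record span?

253.7 mm

430 density bands at 2 per year is 430 / 2 = 215 years.
Length ≈ 1.18 × 215 = 253.7 mm.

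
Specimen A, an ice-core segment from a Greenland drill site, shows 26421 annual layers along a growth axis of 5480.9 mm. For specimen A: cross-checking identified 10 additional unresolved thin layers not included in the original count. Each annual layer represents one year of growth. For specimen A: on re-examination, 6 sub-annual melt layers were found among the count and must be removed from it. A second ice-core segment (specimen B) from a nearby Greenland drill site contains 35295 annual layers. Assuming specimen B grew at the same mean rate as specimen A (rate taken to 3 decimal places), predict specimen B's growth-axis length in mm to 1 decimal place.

Specimen A: adjusted count: 26421 − 6 + 10 = 26425 annual layers.
A: Extension rate ≈ 5480.9 / 26425 = 0.207 mm/year.
B's length ≈ 0.207 × 35295 = 7306.1 mm.

7306.1 mm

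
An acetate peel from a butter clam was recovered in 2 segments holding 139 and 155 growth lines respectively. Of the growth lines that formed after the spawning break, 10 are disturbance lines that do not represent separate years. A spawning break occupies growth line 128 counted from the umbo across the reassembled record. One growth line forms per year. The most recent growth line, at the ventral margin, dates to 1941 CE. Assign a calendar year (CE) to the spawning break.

1785 CE

Total growth lines = 139 + 155 = 294.
294 − 128 = 166 growth lines lie beyond the spawning break toward the ventral margin.
166 − 10 false = 156 true growth lines after the spawning break.
The growth line at the ventral margin is 1941 CE, so the spawning break dates to 1941 − 156 = 1785 CE.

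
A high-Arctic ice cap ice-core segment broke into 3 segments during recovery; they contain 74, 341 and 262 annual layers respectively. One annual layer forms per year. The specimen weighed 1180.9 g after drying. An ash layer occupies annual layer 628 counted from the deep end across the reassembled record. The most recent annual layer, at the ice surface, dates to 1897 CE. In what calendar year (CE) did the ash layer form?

1848 CE

Total annual layers = 74 + 341 + 262 = 677.
Between annual layer 628 and the ice surface there are 677 − 628 = 49 annual layers.
Counting back 49 years from 1897 CE places the ash layer in 1897 − 49 = 1848 CE.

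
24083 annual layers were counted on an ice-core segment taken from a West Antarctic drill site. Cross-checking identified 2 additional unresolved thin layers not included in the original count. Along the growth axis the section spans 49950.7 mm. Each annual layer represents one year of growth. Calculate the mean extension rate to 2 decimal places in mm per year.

Adjusted count: 24083 + 2 = 24085 annual layers.
Extension rate ≈ 49950.7 / 24085 = 2.07 mm per year.

2.07 mm per year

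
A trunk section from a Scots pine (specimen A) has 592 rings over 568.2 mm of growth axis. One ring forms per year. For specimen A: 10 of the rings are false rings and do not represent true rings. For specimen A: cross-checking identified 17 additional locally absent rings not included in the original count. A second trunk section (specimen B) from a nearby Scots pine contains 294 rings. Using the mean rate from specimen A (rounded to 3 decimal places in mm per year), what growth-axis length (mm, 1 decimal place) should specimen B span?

Specimen A: correcting the raw count gives 592 − 10 + 17 = 599 true rings.
A: Mean rate = 568.2 mm / 599 years ≈ 0.949 mm per year.
B's length ≈ 0.949 × 294 = 279.0 mm.

279.0 mm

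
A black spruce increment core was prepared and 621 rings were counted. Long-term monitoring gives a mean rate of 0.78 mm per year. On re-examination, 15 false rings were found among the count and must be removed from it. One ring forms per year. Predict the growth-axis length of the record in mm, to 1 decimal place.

Correcting the raw count gives 621 − 15 = 606 true rings.
Length ≈ 0.78 × 606 = 472.7 mm.

472.7 mm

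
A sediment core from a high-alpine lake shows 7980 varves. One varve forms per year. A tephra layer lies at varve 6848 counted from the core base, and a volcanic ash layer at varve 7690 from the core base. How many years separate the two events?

7690 − 6848 = 842 varves lie between the two events.
That is 842 years at one varve per year.

842 years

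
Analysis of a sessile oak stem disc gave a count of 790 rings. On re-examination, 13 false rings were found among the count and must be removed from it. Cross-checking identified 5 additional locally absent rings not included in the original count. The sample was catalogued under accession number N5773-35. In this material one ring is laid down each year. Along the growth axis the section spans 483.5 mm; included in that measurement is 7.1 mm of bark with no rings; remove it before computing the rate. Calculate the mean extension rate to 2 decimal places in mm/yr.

0.61 mm/yr

Correcting the raw count gives 790 − 13 + 5 = 782 true rings.
Removing the 7.1 mm offcut leaves 483.5 − 7.1 = 476.4 mm.
Extension rate ≈ 476.4 / 782 = 0.61 mm/yr.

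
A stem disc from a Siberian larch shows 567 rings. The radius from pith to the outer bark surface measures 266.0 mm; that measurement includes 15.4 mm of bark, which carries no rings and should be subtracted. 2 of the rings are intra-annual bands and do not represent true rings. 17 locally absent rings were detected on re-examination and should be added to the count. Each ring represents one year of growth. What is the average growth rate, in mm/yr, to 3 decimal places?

True ring count = 567 − 2 + 17 = 582.
Net length = 266.0 − 15.4 = 250.6 mm.
Extension rate ≈ 250.6 / 582 = 0.431 mm/yr.

0.431 mm/yr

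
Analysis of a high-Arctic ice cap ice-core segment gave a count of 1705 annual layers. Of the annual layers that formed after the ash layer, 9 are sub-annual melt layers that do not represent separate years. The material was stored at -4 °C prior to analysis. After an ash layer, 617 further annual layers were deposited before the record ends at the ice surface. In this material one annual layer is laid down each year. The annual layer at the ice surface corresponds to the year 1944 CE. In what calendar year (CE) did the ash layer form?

617 annual layers post-date the ash layer.
Excluding 9 false annual layers: 617 − 9 = 608.
Counting back 608 years from 1944 CE places the ash layer in 1944 − 608 = 1336 CE.

1336 CE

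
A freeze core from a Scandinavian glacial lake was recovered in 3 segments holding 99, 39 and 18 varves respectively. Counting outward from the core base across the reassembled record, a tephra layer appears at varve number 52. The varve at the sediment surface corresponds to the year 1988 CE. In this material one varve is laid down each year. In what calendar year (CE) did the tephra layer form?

1884 CE

Total varves = 99 + 39 + 18 = 156.
156 − 52 = 104 varves lie beyond the tephra layer toward the sediment surface.
1988 − 104 = 1884 CE.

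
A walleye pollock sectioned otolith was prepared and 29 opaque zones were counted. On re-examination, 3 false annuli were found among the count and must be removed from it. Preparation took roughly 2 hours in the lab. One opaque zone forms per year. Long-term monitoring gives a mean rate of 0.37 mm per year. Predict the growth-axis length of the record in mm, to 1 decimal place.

9.6 mm

Correcting the raw count gives 29 − 3 = 26 true opaque zones.
Length ≈ 0.37 × 26 = 9.6 mm.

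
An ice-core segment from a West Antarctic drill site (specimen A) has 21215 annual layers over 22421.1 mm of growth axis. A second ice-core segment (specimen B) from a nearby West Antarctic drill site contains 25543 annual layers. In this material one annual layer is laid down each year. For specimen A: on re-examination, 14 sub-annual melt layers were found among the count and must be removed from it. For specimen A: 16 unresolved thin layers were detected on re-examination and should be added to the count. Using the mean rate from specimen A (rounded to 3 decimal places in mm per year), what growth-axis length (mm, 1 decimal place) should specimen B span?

26999.0 mm

Specimen A: adjusted count: 21215 − 14 + 16 = 21217 annual layers.
A: Extension rate ≈ 22421.1 / 21217 = 1.057 mm per year.
Length of B = 1.057 × 25543 = 26999.0 mm.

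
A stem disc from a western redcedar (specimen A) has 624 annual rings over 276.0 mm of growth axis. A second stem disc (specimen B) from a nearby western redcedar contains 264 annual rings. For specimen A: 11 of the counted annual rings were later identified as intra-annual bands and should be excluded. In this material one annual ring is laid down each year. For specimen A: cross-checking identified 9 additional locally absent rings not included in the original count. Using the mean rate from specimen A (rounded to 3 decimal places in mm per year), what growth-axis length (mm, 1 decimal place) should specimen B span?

Specimen A: true annual ring count = 624 − 11 + 9 = 622.
A: 276.0 mm over 622 years gives 276.0 / 622 ≈ 0.444 mm/yr.
Length of B = 0.444 × 264 = 117.2 mm.

117.2 mm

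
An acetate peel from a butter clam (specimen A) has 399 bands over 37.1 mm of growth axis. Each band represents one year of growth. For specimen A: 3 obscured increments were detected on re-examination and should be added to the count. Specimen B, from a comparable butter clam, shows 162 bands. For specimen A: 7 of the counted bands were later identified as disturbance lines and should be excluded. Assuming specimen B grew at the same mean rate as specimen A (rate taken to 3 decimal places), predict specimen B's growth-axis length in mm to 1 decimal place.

15.2 mm

Specimen A: after corrections the count is 399 − 7 + 3 = 395 bands.
A: 37.1 mm over 395 years gives 37.1 / 395 ≈ 0.094 mm per year.
Length of B = 0.094 × 162 = 15.2 mm.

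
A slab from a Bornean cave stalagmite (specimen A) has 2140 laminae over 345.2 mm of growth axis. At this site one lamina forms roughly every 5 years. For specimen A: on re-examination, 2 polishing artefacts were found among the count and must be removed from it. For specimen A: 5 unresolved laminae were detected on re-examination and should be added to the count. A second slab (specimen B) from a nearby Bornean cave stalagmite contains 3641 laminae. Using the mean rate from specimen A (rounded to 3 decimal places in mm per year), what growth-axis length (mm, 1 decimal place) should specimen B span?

Specimen A: correcting the raw count gives 2140 − 2 + 5 = 2143 true laminae.
Specimen A: multiplying by 5 years per lamina: 2143 × 5 = 10715 years.
A: Mean rate = 345.2 mm / 10715 years ≈ 0.032 mm/yr.
Specimen B: 3641 laminae at 5 years each span 3641 × 5 = 18205 years. Length of B = 0.032 × 18205 = 582.6 mm.

582.6 mm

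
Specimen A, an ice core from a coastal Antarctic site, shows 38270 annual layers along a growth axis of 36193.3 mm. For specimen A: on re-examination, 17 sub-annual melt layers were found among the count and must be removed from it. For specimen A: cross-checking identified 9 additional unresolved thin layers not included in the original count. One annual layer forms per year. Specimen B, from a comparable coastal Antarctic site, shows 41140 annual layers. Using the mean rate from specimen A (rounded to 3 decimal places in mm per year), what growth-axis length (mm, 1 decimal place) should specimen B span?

Specimen A: after corrections the count is 38270 − 17 + 9 = 38262 annual layers.
A: Extension rate ≈ 36193.3 / 38262 = 0.946 mm/year.
For B, 0.946 mm/year × 41140 years = 38918.4 mm.

38918.4 mm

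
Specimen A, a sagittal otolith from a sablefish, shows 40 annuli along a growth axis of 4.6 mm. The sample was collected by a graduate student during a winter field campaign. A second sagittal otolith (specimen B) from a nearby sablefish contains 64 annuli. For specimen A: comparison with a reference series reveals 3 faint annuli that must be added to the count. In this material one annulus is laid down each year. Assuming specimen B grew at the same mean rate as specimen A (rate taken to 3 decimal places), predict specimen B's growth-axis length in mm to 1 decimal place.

Specimen A: after corrections the count is 40 + 3 = 43 annuli.
A: Extension rate ≈ 4.6 / 43 = 0.107 mm/year.
Length of B = 0.107 × 64 = 6.8 mm.

6.8 mm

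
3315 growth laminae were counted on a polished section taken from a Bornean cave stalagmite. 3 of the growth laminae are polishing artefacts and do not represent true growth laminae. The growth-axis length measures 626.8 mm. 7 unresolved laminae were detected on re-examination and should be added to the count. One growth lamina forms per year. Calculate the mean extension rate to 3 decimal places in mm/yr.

0.189 mm/yr

Adjusted count: 3315 − 3 + 7 = 3319 growth laminae.
Mean rate = 626.8 mm / 3319 years ≈ 0.189 mm/yr.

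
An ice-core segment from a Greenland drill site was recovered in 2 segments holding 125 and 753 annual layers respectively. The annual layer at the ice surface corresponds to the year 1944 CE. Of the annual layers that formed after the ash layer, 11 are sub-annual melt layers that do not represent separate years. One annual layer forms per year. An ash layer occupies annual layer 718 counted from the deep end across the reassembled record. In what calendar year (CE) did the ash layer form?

Total annual layers = 125 + 753 = 878.
The ash layer sits at annual layer 718 from the deep end, so 878 − 718 = 160 annual layers formed after it.
160 − 11 false = 149 true annual layers after the ash layer.
1944 − 149 = 1795 CE.

1795 CE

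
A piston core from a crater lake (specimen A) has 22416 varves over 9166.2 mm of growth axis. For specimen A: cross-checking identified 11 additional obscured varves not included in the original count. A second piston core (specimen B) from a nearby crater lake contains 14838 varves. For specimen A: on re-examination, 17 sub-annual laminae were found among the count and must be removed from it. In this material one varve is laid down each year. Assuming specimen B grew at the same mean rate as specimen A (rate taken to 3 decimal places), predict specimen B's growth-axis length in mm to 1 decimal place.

6068.7 mm

Specimen A: adjusted count: 22416 − 17 + 11 = 22410 varves.
A: Mean rate = 9166.2 mm / 22410 years ≈ 0.409 mm/year.
Length of B = 0.409 × 14838 = 6068.7 mm.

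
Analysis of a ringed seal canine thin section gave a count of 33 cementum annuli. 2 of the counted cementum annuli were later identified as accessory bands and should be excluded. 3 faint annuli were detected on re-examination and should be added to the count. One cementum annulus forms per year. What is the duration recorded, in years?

34 years

After corrections the count is 33 − 2 + 3 = 34 cementum annuli.
One cementum annulus per year makes the duration 34 years.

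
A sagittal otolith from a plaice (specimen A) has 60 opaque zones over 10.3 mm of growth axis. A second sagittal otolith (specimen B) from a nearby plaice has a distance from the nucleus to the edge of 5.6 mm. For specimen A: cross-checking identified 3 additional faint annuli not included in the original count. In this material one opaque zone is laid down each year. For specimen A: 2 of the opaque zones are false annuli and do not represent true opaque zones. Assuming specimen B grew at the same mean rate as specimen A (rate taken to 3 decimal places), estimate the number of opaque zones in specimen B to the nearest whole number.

33 opaque zones

Specimen A: correcting the raw count gives 60 − 2 + 3 = 61 true opaque zones.
A: 10.3 mm over 61 years gives 10.3 / 61 ≈ 0.169 mm/yr.
For B, 5.6 / 0.169 = 33.14 years ≈ 33 opaque zones.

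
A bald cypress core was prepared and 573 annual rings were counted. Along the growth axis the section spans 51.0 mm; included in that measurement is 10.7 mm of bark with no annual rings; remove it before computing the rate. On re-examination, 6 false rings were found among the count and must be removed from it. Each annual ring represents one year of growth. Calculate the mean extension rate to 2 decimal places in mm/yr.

Correcting the raw count gives 573 − 6 = 567 true annual rings.
The growth record spans 51.0 − 10.7 = 40.3 mm.
40.3 mm over 567 years gives 40.3 / 567 ≈ 0.07 mm/yr.

0.07 mm/yr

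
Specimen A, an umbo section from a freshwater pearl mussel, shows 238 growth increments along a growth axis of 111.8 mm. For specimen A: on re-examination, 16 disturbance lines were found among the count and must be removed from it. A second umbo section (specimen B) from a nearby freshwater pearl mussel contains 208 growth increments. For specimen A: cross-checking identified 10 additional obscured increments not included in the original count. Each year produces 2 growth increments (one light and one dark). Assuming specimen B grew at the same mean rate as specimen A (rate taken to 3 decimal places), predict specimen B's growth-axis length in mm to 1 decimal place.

100.3 mm

Specimen A: true growth increment count = 238 − 16 + 10 = 232.
Specimen A: 232 growth increments at 2 per year is 232 / 2 = 116 years.
A: Extension rate ≈ 111.8 / 116 = 0.964 mm per year.
Specimen B: dividing by 2 growth increments per year: 208 / 2 = 104 years. B's length ≈ 0.964 × 104 = 100.3 mm.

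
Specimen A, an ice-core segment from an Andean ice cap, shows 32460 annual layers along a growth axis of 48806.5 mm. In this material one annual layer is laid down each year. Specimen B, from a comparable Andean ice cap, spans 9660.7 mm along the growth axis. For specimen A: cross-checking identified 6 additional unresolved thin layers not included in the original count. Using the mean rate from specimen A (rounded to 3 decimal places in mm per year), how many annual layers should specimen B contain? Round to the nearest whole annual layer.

6428 annual layers

Specimen A: true annual layer count = 32460 + 6 = 32466.
A: Mean rate = 48806.5 mm / 32466 years ≈ 1.503 mm per year.
B spans 9660.7 / 1.503 = 6427.61 years ≈ 6428 annual layers.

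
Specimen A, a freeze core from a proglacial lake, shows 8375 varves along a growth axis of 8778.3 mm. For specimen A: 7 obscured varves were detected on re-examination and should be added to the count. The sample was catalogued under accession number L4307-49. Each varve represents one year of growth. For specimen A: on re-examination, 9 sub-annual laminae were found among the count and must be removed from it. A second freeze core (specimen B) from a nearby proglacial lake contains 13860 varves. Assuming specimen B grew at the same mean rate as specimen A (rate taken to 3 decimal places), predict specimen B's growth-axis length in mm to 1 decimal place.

Specimen A: true varve count = 8375 − 9 + 7 = 8373.
A: Extension rate ≈ 8778.3 / 8373 = 1.048 mm per year.
For B, 1.048 mm/year × 13860 years = 14525.3 mm.

14525.3 mm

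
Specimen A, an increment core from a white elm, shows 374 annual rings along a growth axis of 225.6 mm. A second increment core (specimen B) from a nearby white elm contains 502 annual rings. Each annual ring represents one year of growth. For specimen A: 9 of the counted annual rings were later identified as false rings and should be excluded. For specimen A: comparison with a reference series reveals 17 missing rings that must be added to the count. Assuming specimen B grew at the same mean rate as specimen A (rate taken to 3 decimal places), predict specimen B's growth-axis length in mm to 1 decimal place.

Specimen A: correcting the raw count gives 374 − 9 + 17 = 382 true annual rings.
A: 225.6 mm over 382 years gives 225.6 / 382 ≈ 0.591 mm per year.
B's length ≈ 0.591 × 502 = 296.7 mm.

296.7 mm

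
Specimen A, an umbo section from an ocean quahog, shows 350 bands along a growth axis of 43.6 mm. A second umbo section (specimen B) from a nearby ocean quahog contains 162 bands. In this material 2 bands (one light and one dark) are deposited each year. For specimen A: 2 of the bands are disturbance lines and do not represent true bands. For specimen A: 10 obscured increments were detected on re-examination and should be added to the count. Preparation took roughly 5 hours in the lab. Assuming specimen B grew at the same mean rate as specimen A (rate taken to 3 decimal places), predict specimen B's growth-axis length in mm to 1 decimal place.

19.8 mm

Specimen A: adjusted count: 350 − 2 + 10 = 358 bands.
Specimen A: with 2 bands per year, 358 / 2 = 179 years.
A: Mean rate = 43.6 mm / 179 years ≈ 0.244 mm/year.
Specimen B: 162 bands at 2 per year is 162 / 2 = 81 years. For B, 0.244 mm/year × 81 years = 19.8 mm.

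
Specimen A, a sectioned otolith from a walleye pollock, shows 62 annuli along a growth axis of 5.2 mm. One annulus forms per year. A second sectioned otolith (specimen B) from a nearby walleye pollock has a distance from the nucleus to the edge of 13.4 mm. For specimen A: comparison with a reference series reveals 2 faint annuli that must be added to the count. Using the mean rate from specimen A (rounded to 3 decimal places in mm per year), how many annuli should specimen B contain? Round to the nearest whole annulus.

Specimen A: adjusted count: 62 + 2 = 64 annuli.
A: 5.2 mm over 64 years gives 5.2 / 64 ≈ 0.081 mm/year.
B spans 13.4 / 0.081 = 165.43 years ≈ 165 annuli.

165 annuli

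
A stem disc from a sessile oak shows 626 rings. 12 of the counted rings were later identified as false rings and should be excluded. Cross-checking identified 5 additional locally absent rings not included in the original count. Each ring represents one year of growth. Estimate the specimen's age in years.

619 years

Adjusted count: 626 − 12 + 5 = 619 rings.
At one ring per year, that is 619 years.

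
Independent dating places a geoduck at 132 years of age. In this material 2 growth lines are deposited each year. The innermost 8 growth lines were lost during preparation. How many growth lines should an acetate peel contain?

With 2 growth lines per year, 132 years would produce 132 × 2 = 264 growth lines.
264 − 8 missed = 256 growth lines expected in the prepared section.

256 growth lines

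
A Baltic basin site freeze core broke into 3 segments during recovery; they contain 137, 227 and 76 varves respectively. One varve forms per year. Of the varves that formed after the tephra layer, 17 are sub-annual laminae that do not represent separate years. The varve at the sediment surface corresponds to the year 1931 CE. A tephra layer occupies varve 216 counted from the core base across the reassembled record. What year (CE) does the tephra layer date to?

1724 CE

Total varves = 137 + 227 + 76 = 440.
Between varve 216 and the sediment surface there are 440 − 216 = 224 varves.
224 − 17 false = 207 true varves after the tephra layer.
1931 − 207 = 1724 CE.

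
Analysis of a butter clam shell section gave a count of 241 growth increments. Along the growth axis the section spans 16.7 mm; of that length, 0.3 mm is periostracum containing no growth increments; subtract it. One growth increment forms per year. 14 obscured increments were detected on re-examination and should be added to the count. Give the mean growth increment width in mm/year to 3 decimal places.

True growth increment count = 241 + 14 = 255.
Removing the 0.3 mm offcut leaves 16.7 − 0.3 = 16.4 mm.
Mean rate = 16.4 mm / 255 years ≈ 0.064 mm/year.

0.064 mm/year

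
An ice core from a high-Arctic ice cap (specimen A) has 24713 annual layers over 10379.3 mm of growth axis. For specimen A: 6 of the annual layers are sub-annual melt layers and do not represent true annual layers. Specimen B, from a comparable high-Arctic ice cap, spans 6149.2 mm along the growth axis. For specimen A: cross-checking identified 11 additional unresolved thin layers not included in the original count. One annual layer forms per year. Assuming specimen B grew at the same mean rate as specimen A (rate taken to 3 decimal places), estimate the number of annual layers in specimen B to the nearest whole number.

14641 annual layers

Specimen A: true annual layer count = 24713 − 6 + 11 = 24718.
A: Extension rate ≈ 10379.3 / 24718 = 0.420 mm/year.
For B, 6149.2 / 0.420 = 14640.95 years ≈ 14641 annual layers.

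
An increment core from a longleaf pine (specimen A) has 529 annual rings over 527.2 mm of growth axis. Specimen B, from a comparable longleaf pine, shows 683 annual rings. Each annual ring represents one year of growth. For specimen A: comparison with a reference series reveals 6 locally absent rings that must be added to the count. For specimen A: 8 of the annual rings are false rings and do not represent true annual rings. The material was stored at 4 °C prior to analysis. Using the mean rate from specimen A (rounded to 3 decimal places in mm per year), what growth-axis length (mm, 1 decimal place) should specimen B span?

683.0 mm

Specimen A: true annual ring count = 529 − 8 + 6 = 527.
A: Mean rate = 527.2 mm / 527 years ≈ 1.000 mm per year.
For B, 1.000 mm/year × 683 years = 683.0 mm.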